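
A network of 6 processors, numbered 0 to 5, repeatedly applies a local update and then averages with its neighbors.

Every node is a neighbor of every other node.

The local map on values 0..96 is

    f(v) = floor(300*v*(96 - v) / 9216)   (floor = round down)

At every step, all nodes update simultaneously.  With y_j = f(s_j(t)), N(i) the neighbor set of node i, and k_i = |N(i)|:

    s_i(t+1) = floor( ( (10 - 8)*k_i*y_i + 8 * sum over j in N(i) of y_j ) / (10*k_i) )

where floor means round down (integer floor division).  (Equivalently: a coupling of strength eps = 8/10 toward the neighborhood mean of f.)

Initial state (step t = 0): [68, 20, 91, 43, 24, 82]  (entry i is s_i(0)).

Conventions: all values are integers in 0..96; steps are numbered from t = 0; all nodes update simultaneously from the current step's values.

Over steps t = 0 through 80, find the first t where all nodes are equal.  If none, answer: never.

Answer: 2
Key observation: Synchronization is absorbing here: once all nodes are equal they stay equal, and step 2 is the first all-equal step.

Derivation:
t=0: [68, 20, 91, 43, 24, 82]  (not all equal)
t=1: [49, 48, 47, 49, 48, 48]  (not all equal)
t=2: [74, 74, 74, 74, 74, 74]  (all equal)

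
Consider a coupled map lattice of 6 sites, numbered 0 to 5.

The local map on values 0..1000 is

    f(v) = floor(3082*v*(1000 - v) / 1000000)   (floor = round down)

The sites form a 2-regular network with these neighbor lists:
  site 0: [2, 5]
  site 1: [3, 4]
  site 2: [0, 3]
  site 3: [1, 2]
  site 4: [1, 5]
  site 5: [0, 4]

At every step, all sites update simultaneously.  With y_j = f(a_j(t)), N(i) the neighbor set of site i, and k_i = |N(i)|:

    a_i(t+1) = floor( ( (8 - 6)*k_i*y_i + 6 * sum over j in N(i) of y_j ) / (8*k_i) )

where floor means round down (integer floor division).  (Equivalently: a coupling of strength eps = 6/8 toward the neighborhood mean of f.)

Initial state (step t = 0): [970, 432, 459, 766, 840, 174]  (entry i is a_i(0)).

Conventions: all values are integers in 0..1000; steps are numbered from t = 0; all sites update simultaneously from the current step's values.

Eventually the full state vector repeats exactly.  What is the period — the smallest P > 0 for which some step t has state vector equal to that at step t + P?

Answer: 2
Key observation: The state at step 24, [754, 754, 754, 754, 754, 754], reappears at step 26 — and no state repeats earlier — so the cycle the system enters has period 2.

Derivation:
t=0: [970, 432, 459, 766, 840, 174]
t=1: [474, 551, 431, 708, 552, 299]
t=2: [717, 715, 715, 728, 718, 735]
t=3: [616, 619, 620, 623, 616, 618]
t=4: [727, 726, 726, 725, 727, 728]
t=5: [611, 612, 612, 613, 611, 610]
t=6: [732, 731, 731, 731, 732, 732]
t=7: [604, 605, 605, 606, 604, 604]
t=8: [736, 736, 736, 735, 736, 737]
t=9: [597, 598, 598, 598, 597, 597]
t=10: [740, 740, 740, 740, 740, 741]
t=11: [591, 592, 592, 592, 591, 591]
t=12: [744, 744, 744, 744, 744, 744]
t=13: [587, 587, 587, 587, 587, 587]
t=14: [747, 747, 747, 747, 747, 747]
t=15: [582, 582, 582, 582, 582, 582]
t=16: [749, 749, 749, 749, 749, 749]
t=17: [579, 579, 579, 579, 579, 579]
t=18: [751, 751, 751, 751, 751, 751]
t=19: [576, 576, 576, 576, 576, 576]
t=20: [752, 752, 752, 752, 752, 752]
t=21: [574, 574, 574, 574, 574, 574]
t=22: [753, 753, 753, 753, 753, 753]
t=23: [573, 573, 573, 573, 573, 573]
t=24: [754, 754, 754, 754, 754, 754]
t=25: [571, 571, 571, 571, 571, 571]
t=26: [754, 754, 754, 754, 754, 754]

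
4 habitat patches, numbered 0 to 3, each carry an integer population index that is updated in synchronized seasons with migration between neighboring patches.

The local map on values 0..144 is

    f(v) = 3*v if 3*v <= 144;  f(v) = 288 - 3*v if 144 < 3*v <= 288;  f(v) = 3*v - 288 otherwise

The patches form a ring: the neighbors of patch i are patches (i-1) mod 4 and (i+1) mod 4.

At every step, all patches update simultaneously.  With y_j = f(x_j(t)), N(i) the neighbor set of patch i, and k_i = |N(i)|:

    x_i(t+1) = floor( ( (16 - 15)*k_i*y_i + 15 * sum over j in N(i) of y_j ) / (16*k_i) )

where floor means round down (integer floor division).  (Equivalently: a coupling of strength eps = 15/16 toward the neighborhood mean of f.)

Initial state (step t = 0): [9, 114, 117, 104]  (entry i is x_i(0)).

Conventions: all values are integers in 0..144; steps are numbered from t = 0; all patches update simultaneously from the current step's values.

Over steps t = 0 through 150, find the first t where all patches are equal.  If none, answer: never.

Simulating step by step:
t=0: [9, 114, 117, 104]  (not all equal)
t=1: [38, 45, 40, 43]  (not all equal)
t=2: [130, 118, 131, 117]  (not all equal)
t=3: [66, 101, 67, 100]  (not all equal)
t=4: [18, 83, 18, 83]  (not all equal)
t=5: [39, 53, 39, 53]  (not all equal)
t=6: [128, 117, 128, 117]  (not all equal)
t=7: [65, 93, 65, 93]  (not all equal)
t=8: [14, 87, 14, 87]  (not all equal)
t=9: [27, 41, 27, 41]  (not all equal)
t=10: [120, 83, 120, 83]  (not all equal)
t=11: [41, 69, 41, 69]  (not all equal)
t=12: [83, 120, 83, 120]  (not all equal)
t=13: [69, 41, 69, 41]  (not all equal)
t=14: [120, 83, 120, 83]  (not all equal)

Answer: never
Key observation: The state at step 10 reappears at step 14 — the system is in a cycle of period 4 from step 10 on.  No step 0..14 is synchronized, and the cycle repeats forever, so no step up to 150 (or ever) has all patches equal.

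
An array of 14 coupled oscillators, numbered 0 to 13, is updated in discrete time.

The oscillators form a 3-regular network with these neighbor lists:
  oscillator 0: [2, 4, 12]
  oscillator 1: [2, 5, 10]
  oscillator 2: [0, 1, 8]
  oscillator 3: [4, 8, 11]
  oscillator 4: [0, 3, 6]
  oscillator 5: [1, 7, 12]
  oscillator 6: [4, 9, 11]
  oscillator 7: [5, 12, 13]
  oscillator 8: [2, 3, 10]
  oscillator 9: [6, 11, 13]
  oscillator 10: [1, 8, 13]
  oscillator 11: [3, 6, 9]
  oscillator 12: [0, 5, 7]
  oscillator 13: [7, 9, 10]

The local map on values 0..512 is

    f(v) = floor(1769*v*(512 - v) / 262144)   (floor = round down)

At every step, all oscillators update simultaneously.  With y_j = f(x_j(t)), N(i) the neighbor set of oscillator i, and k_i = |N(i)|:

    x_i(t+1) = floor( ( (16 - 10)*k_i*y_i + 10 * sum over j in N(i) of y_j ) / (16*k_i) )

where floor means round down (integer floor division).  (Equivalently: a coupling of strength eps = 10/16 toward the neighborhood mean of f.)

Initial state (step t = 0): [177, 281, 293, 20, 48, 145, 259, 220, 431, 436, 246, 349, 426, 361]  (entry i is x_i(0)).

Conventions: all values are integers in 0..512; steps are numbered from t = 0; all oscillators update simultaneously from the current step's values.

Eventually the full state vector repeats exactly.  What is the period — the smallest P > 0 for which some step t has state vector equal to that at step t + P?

Answer: 4
Key observation: The state at step 16, [434, 434, 433, 433, 433, 434, 434, 434, 433, 434, 433, 433, 434, 434], reappears at step 20 — and no state repeats earlier — so the cycle the system enters has period 4.

Derivation:
t=0: [177, 281, 293, 20, 48, 145, 259, 220, 431, 436, 246, 349, 426, 361]
t=1: [322, 421, 385, 184, 245, 367, 323, 365, 283, 331, 382, 295, 340, 366]
t=2: [397, 309, 354, 425, 421, 345, 419, 367, 387, 401, 345, 416, 383, 364]
t=3: [317, 398, 361, 271, 267, 377, 270, 360, 333, 298, 377, 269, 344, 354]
t=4: [405, 334, 372, 432, 435, 350, 438, 369, 390, 423, 354, 438, 381, 379]
t=5: [299, 381, 342, 246, 239, 370, 227, 353, 320, 256, 362, 228, 340, 333]
t=6: [416, 357, 392, 434, 437, 363, 438, 381, 405, 431, 377, 438, 389, 397]
t=7: [280, 353, 313, 237, 231, 351, 222, 333, 294, 243, 331, 223, 322, 305]
t=8: [428, 392, 417, 436, 437, 391, 436, 404, 425, 434, 409, 436, 408, 419]
t=9: [252, 300, 268, 228, 226, 306, 223, 290, 254, 233, 279, 224, 285, 266]
t=10: [439, 432, 438, 437, 436, 430, 435, 434, 439, 437, 437, 435, 434, 438]
t=11: [220, 228, 220, 221, 221, 232, 224, 227, 218, 222, 221, 223, 227, 221]
t=12: [433, 435, 433, 433, 433, 436, 434, 435, 432, 434, 433, 434, 435, 433]
t=13: [229, 227, 229, 230, 229, 224, 228, 226, 231, 228, 229, 228, 226, 228]
t=14: [436, 436, 437, 437, 436, 435, 436, 435, 437, 436, 436, 436, 436, 436]
t=15: [222, 223, 221, 221, 222, 224, 223, 224, 221, 223, 222, 222, 224, 223]
t=16: [434, 434, 433, 433, 433, 434, 434, 434, 433, 434, 433, 433, 434, 434]
t=17: [228, 228, 229, 230, 229, 228, 228, 228, 230, 228, 229, 229, 228, 228]
t=18: [436, 436, 436, 437, 436, 436, 436, 436, 437, 436, 436, 436, 436, 436]
t=19: [223, 223, 222, 221, 222, 223, 223, 223, 221, 223, 222, 222, 223, 223]
t=20: [434, 434, 433, 433, 433, 434, 434, 434, 433, 434, 433, 433, 434, 434]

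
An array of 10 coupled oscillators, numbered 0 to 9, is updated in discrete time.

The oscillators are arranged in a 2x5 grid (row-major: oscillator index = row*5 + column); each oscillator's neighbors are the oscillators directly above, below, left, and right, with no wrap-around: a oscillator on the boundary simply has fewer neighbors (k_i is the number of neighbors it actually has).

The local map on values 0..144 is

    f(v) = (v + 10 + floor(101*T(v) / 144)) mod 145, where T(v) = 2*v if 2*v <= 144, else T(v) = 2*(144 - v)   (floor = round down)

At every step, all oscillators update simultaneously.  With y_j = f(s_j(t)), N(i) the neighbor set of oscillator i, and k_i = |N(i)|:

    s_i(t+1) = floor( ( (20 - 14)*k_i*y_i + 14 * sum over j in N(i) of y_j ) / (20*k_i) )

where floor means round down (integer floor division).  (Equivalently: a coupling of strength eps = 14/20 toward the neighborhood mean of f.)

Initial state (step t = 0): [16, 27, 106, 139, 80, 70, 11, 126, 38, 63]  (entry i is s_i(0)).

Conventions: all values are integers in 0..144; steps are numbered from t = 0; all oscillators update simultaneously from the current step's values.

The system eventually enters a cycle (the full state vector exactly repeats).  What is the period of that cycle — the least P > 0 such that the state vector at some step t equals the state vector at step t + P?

Answer: 2
Key observation: The state at step 22, [28, 52, 96, 93, 82, 28, 52, 96, 93, 82], reappears at step 24 — and no state repeats earlier — so the cycle the system enters has period 2.

Derivation:
t=0: [16, 27, 106, 139, 80, 70, 11, 126, 38, 63]
t=1: [51, 47, 30, 40, 19, 39, 39, 42, 40, 52]
t=2: [118, 110, 103, 88, 100, 113, 109, 100, 113, 96]
t=3: [20, 22, 25, 26, 28, 21, 23, 23, 26, 24]
t=4: [60, 63, 67, 72, 71, 61, 63, 67, 69, 72]
t=5: [12, 16, 25, 32, 37, 12, 16, 24, 32, 34]
t=6: [41, 50, 67, 85, 91, 41, 50, 67, 82, 91]
t=7: [115, 100, 51, 30, 30, 115, 100, 51, 30, 31]
t=8: [22, 49, 95, 93, 82, 22, 49, 95, 94, 82]
t=9: [84, 88, 51, 29, 31, 84, 88, 51, 29, 31]
t=10: [32, 55, 96, 92, 82, 32, 55, 96, 92, 82]
t=11: [105, 102, 54, 29, 31, 105, 102, 54, 29, 31]
t=12: [24, 51, 98, 94, 82, 24, 51, 98, 94, 82]
t=13: [89, 92, 51, 29, 31, 89, 92, 51, 29, 31]
t=14: [30, 53, 95, 92, 82, 30, 53, 95, 92, 82]
t=15: [101, 98, 53, 29, 31, 101, 98, 53, 29, 31]
t=16: [26, 52, 97, 93, 82, 26, 52, 97, 93, 82]
t=17: [93, 94, 52, 29, 31, 93, 94, 52, 29, 31]
t=18: [29, 53, 96, 93, 82, 29, 53, 96, 93, 82]
t=19: [99, 98, 53, 29, 31, 99, 98, 53, 29, 31]
t=20: [27, 52, 97, 93, 82, 27, 52, 97, 93, 82]
t=21: [95, 95, 52, 29, 31, 95, 95, 52, 29, 31]
t=22: [28, 52, 96, 93, 82, 28, 52, 96, 93, 82]
t=23: [96, 95, 52, 29, 31, 96, 95, 52, 29, 31]
t=24: [28, 52, 96, 93, 82, 28, 52, 96, 93, 82]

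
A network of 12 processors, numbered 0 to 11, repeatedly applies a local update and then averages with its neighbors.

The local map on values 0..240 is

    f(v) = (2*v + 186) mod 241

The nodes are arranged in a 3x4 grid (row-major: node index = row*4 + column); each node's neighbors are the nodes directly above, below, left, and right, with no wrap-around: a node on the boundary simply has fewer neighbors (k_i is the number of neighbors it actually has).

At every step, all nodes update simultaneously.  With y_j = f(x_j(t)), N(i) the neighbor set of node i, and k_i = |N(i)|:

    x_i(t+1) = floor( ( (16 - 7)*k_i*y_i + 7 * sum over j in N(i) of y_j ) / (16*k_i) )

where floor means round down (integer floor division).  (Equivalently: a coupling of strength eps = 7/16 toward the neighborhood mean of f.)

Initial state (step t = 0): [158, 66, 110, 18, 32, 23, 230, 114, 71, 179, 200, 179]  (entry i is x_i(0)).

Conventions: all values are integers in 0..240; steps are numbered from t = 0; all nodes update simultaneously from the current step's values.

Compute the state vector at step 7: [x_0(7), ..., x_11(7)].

Answer: [97, 98, 97, 179, 202, 199, 163, 180, 203, 160, 98, 105]

Derivation:
t=0: [158, 66, 110, 18, 32, 23, 230, 114, 71, 179, 200, 179]
t=1: [30, 104, 160, 198, 54, 164, 165, 162, 64, 96, 100, 95]
t=2: [47, 94, 55, 67, 45, 59, 44, 54, 82, 113, 126, 113]
t=3: [58, 97, 66, 68, 50, 76, 58, 71, 106, 150, 165, 150]
t=4: [74, 112, 84, 81, 71, 81, 66, 70, 99, 44, 29, 28]
t=5: [108, 140, 115, 103, 98, 100, 77, 74, 106, 55, 17, 19]
t=6: [170, 196, 167, 143, 146, 138, 124, 121, 131, 107, 178, 194]
t=7: [97, 98, 97, 179, 202, 199, 163, 180, 203, 160, 98, 105]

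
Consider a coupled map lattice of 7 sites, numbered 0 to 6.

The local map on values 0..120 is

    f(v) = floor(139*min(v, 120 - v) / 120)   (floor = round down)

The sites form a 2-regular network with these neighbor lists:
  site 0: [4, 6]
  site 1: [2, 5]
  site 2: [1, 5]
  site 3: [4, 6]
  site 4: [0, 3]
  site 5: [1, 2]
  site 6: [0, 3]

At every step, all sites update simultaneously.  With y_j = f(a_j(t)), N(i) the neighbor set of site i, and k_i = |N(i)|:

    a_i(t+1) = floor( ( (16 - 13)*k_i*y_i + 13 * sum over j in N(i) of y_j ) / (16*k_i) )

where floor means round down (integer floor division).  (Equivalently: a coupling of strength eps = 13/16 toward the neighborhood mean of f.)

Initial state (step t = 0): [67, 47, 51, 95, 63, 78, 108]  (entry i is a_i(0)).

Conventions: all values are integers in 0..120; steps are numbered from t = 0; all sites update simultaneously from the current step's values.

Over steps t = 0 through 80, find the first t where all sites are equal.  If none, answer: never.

Answer: 7
Key observation: Synchronization is absorbing here: once all sites are equal they stay equal, and step 7 is the first all-equal step.

Derivation:
t=0: [67, 47, 51, 95, 63, 78, 108]  (not all equal)
t=1: [43, 53, 52, 37, 48, 54, 38]  (not all equal)
t=2: [49, 61, 61, 48, 47, 60, 45]  (not all equal)
t=3: [53, 68, 68, 53, 55, 68, 54]  (not all equal)
t=4: [62, 60, 60, 62, 61, 60, 61]  (not all equal)
t=5: [67, 69, 69, 67, 67, 69, 67]  (not all equal)
t=6: [61, 59, 59, 61, 61, 59, 61]  (not all equal)
t=7: [68, 68, 68, 68, 68, 68, 68]  (all equal)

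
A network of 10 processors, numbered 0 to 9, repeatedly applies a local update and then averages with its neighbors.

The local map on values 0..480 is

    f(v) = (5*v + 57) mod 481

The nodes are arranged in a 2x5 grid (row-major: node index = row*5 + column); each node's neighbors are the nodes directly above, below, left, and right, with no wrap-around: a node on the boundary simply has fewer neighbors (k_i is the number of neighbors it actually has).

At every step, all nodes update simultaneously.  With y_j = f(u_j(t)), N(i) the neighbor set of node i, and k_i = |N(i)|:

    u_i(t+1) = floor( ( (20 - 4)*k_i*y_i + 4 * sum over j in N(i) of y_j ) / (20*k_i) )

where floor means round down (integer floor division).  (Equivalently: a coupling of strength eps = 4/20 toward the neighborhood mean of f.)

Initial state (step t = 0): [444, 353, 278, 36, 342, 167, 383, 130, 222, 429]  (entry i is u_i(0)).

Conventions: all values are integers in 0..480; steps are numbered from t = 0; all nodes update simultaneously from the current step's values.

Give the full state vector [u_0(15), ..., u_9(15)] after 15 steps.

Simulating step by step:
t=0: [444, 353, 278, 36, 342, 167, 383, 130, 222, 429]
t=1: [361, 330, 59, 225, 310, 368, 106, 197, 213, 275]
t=2: [407, 269, 319, 221, 200, 415, 138, 105, 179, 408]
t=3: [199, 394, 216, 211, 113, 209, 262, 143, 408, 195]
t=4: [96, 127, 176, 152, 134, 161, 359, 283, 172, 87]
t=5: [104, 230, 403, 344, 231, 351, 368, 109, 373, 77]
t=6: [138, 242, 165, 325, 277, 350, 412, 168, 443, 426]
t=7: [279, 301, 384, 273, 434, 337, 226, 395, 339, 293]
t=8: [49, 114, 88, 412, 296, 262, 215, 125, 290, 124]
t=9: [296, 149, 48, 166, 114, 371, 186, 177, 90, 172]
t=10: [154, 284, 316, 356, 201, 387, 103, 392, 107, 366]
t=11: [287, 69, 189, 342, 163, 98, 85, 100, 150, 376]
t=12: [86, 327, 85, 309, 346, 57, 37, 85, 288, 82]
t=13: [63, 215, 28, 153, 337, 298, 233, 20, 85, 413]
t=14: [325, 191, 202, 305, 293, 146, 236, 156, 47, 188]
t=15: [226, 81, 120, 142, 80, 296, 267, 329, 268, 65]

Answer: [226, 81, 120, 142, 80, 296, 267, 329, 268, 65]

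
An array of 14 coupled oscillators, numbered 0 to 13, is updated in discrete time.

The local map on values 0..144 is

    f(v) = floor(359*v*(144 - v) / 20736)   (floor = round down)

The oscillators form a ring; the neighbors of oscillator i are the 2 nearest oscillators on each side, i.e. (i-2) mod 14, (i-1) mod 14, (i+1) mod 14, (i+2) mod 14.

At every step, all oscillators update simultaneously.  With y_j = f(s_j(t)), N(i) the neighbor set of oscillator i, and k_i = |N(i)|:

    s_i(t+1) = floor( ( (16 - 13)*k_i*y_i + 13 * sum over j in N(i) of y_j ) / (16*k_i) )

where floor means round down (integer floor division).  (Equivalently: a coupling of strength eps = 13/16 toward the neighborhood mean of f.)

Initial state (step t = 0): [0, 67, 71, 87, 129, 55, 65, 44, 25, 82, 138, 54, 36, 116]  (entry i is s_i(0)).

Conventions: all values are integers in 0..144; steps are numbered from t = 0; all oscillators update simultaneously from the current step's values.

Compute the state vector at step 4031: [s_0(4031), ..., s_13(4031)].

Answer: [86, 86, 86, 86, 86, 86, 86, 86, 86, 86, 86, 86, 86, 86]
Key observation: The state at step 6, [86, 86, 86, 86, 86, 86, 86, 86, 86, 86, 86, 86, 86, 86], reappears at step 7: the system is in a cycle of period 1 from step 6 on.  Therefore the state at step 4031 equals the state at step 6 + ((4031 - 6) mod 1) = 6, which is [86, 86, 86, 86, 86, 86, 86, 86, 86, 86, 86, 86, 86, 86].

Derivation:
t=0: [0, 67, 71, 87, 129, 55, 65, 44, 25, 82, 138, 54, 36, 116]
t=1: [61, 63, 58, 75, 76, 73, 66, 77, 63, 62, 61, 61, 43, 59]
t=2: [84, 87, 87, 88, 88, 89, 88, 88, 88, 87, 84, 84, 84, 84]
t=3: [86, 85, 85, 84, 84, 84, 84, 84, 85, 85, 86, 86, 87, 86]
t=4: [85, 86, 86, 86, 86, 87, 86, 86, 86, 86, 85, 85, 85, 85]
t=5: [86, 86, 86, 85, 85, 85, 85, 85, 86, 86, 86, 86, 86, 86]
t=6: [86, 86, 86, 86, 86, 86, 86, 86, 86, 86, 86, 86, 86, 86]
t=7: [86, 86, 86, 86, 86, 86, 86, 86, 86, 86, 86, 86, 86, 86]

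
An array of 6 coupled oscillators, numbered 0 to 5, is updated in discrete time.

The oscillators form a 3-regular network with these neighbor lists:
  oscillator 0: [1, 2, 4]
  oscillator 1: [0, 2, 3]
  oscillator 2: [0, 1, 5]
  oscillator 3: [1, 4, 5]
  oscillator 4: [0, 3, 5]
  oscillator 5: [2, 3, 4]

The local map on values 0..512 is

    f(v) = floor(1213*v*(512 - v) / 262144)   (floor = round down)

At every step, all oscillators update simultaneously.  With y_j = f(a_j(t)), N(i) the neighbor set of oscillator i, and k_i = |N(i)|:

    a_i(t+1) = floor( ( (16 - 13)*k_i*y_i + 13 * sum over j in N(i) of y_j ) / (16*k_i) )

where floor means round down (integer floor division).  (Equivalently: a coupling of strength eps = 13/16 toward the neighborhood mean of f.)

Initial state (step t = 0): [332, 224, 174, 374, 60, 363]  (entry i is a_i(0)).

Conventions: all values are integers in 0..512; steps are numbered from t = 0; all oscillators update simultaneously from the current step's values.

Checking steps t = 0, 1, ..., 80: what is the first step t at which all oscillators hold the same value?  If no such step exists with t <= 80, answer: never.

Simulating step by step:
t=0: [332, 224, 174, 374, 60, 363]  (not all equal)
t=1: [239, 268, 274, 226, 230, 218]  (not all equal)
t=2: [301, 300, 299, 299, 298, 299]  (not all equal)
t=3: [294, 293, 293, 294, 293, 294]  (not all equal)
t=4: [296, 296, 296, 296, 296, 296]  (all equal)

Answer: 4
Key observation: Synchronization is absorbing here: once all oscillators are equal they stay equal, and step 4 is the first all-equal step.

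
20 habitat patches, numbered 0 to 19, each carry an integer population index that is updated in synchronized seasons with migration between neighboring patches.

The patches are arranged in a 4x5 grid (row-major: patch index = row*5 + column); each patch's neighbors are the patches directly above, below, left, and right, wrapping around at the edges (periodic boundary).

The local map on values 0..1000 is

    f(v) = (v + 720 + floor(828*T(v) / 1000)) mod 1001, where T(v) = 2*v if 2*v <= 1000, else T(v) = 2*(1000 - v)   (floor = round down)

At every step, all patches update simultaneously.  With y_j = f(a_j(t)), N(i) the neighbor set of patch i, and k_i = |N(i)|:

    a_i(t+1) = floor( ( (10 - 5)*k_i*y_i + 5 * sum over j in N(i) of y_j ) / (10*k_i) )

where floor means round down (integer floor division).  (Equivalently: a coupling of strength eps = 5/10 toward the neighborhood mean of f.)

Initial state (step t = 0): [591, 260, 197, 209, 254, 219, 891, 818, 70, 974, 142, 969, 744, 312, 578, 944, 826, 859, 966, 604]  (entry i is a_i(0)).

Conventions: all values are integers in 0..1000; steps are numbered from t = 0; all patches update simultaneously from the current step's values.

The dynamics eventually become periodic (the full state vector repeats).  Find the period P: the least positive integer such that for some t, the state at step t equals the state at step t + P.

Answer: 2
Key observation: The state at step 10, [829, 829, 829, 829, 829, 829, 829, 830, 829, 829, 829, 830, 830, 830, 829, 829, 829, 830, 829, 829], reappears at step 12 — and no state repeats earlier — so the cycle the system enters has period 2.

Derivation:
t=0: [591, 260, 197, 209, 254, 219, 891, 818, 70, 974, 142, 969, 744, 312, 578, 944, 826, 859, 966, 604]
t=1: [725, 561, 412, 422, 568, 476, 680, 771, 751, 692, 396, 695, 809, 714, 792, 739, 755, 743, 696, 849]
t=2: [684, 442, 731, 746, 435, 931, 811, 867, 882, 800, 840, 887, 869, 890, 854, 865, 777, 875, 890, 742]
t=3: [880, 887, 870, 862, 880, 812, 827, 820, 814, 831, 808, 813, 800, 796, 826, 841, 844, 819, 816, 854]
t=4: [805, 803, 811, 814, 804, 833, 830, 834, 836, 828, 839, 838, 845, 846, 833, 821, 822, 832, 833, 818]
t=5: [842, 843, 839, 838, 843, 830, 831, 828, 827, 831, 826, 826, 822, 822, 828, 835, 834, 830, 830, 836]
t=6: [823, 823, 825, 825, 823, 829, 828, 830, 831, 828, 831, 832, 833, 833, 830, 827, 827, 829, 829, 826]
t=7: [834, 833, 832, 832, 834, 831, 831, 830, 829, 831, 829, 829, 828, 828, 830, 832, 831, 831, 831, 832]
t=8: [827, 828, 829, 829, 827, 829, 829, 830, 830, 829, 830, 830, 830, 830, 830, 829, 829, 829, 829, 828]
t=9: [831, 831, 830, 831, 831, 831, 830, 830, 830, 830, 830, 830, 830, 830, 830, 831, 830, 830, 830, 831]
t=10: [829, 829, 829, 829, 829, 829, 829, 830, 829, 829, 829, 830, 830, 830, 829, 829, 829, 830, 829, 829]
t=11: [831, 831, 830, 831, 831, 831, 830, 830, 830, 831, 830, 830, 830, 830, 830, 831, 830, 830, 830, 831]
t=12: [829, 829, 829, 829, 829, 829, 829, 830, 829, 829, 829, 830, 830, 830, 829, 829, 829, 830, 829, 829]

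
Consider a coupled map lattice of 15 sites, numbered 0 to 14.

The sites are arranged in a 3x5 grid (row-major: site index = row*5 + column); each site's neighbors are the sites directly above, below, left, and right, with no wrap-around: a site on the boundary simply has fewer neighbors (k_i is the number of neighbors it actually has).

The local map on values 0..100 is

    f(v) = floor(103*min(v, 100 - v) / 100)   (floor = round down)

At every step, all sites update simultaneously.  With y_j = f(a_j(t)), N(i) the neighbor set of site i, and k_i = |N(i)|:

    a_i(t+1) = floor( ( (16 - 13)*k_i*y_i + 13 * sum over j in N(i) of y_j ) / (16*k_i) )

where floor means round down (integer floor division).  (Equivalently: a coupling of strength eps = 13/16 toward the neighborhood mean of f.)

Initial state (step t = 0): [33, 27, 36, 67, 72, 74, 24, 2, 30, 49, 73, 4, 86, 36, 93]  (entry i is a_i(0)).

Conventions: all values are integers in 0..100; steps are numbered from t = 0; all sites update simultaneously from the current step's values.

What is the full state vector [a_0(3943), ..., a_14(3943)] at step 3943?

Simulating step by step:
t=0: [33, 27, 36, 67, 72, 74, 24, 2, 30, 49, 73, 4, 86, 36, 93]
t=1: [27, 30, 23, 31, 38, 27, 16, 21, 30, 26, 17, 18, 14, 20, 36]
t=2: [28, 23, 26, 30, 30, 21, 22, 20, 25, 33, 21, 16, 18, 25, 25]
t=3: [23, 24, 24, 27, 31, 23, 20, 22, 26, 27, 18, 19, 19, 23, 28]
t=4: [23, 22, 24, 27, 27, 20, 21, 22, 24, 28, 20, 19, 20, 24, 25]
t=5: [21, 22, 23, 25, 27, 21, 20, 22, 25, 25, 19, 20, 21, 23, 25]
t=6: [21, 21, 23, 25, 25, 20, 21, 22, 23, 25, 20, 20, 21, 23, 24]
t=7: [20, 21, 22, 23, 25, 20, 20, 22, 23, 24, 20, 20, 21, 22, 24]
t=8: [20, 20, 22, 23, 23, 20, 20, 21, 22, 24, 20, 20, 21, 22, 23]
t=9: [20, 20, 21, 22, 23, 20, 20, 21, 22, 22, 20, 20, 21, 22, 23]
t=10: [20, 20, 21, 22, 22, 20, 20, 21, 21, 22, 20, 20, 21, 22, 22]
t=11: [20, 20, 21, 21, 22, 20, 20, 20, 21, 21, 20, 20, 21, 21, 22]
t=12: [20, 20, 20, 21, 21, 20, 20, 20, 20, 21, 20, 20, 20, 21, 21]
t=13: [20, 20, 20, 20, 21, 20, 20, 20, 20, 20, 20, 20, 20, 20, 21]
t=14: [20, 20, 20, 20, 20, 20, 20, 20, 20, 20, 20, 20, 20, 20, 20]
t=15: [20, 20, 20, 20, 20, 20, 20, 20, 20, 20, 20, 20, 20, 20, 20]

Answer: [20, 20, 20, 20, 20, 20, 20, 20, 20, 20, 20, 20, 20, 20, 20]
Key observation: The state at step 14, [20, 20, 20, 20, 20, 20, 20, 20, 20, 20, 20, 20, 20, 20, 20], reappears at step 15: the system is in a cycle of period 1 from step 14 on.  Therefore the state at step 3943 equals the state at step 14 + ((3943 - 14) mod 1) = 14, which is [20, 20, 20, 20, 20, 20, 20, 20, 20, 20, 20, 20, 20, 20, 20].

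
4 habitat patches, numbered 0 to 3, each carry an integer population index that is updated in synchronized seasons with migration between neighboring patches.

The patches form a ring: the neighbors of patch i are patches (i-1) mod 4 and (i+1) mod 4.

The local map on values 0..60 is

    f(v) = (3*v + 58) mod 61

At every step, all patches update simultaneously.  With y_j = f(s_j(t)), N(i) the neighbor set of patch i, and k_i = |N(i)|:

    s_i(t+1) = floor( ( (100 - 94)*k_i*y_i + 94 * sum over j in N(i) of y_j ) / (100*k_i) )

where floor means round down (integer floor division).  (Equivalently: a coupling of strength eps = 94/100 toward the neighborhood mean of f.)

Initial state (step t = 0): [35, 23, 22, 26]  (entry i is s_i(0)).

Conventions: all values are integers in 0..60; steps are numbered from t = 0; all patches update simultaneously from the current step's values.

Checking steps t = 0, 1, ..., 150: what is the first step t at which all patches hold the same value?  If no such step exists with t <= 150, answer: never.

Simulating step by step:
t=0: [35, 23, 22, 26]  (not all equal)
t=1: [11, 20, 9, 21]  (not all equal)
t=2: [56, 28, 56, 28]  (not all equal)
t=3: [21, 41, 21, 41]  (not all equal)
t=4: [59, 59, 59, 59]  (all equal)

Answer: 4
Key observation: Synchronization is absorbing here: once all patches are equal they stay equal, and step 4 is the first all-equal step.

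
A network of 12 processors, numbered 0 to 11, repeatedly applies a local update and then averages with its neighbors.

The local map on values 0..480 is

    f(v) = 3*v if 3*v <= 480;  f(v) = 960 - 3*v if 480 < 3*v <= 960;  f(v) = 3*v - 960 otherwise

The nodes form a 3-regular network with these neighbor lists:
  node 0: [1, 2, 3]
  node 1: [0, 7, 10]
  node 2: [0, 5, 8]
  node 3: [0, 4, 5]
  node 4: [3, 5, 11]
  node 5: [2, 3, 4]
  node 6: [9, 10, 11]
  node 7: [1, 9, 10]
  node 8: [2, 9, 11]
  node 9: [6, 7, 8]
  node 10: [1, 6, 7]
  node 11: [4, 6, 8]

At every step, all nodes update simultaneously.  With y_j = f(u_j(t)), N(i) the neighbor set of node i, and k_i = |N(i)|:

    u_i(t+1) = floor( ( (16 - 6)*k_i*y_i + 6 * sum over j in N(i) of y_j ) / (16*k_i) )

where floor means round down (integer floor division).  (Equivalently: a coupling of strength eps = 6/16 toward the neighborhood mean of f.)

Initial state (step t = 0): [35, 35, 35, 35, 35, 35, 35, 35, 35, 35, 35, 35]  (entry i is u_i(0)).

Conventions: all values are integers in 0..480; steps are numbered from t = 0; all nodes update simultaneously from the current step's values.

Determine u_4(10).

Simulating step by step:
t=0: [35, 35, 35, 35, 35, 35, 35, 35, 35, 35, 35, 35]
t=1: [105, 105, 105, 105, 105, 105, 105, 105, 105, 105, 105, 105]
t=2: [315, 315, 315, 315, 315, 315, 315, 315, 315, 315, 315, 315]
t=3: [15, 15, 15, 15, 15, 15, 15, 15, 15, 15, 15, 15]
t=4: [45, 45, 45, 45, 45, 45, 45, 45, 45, 45, 45, 45]
t=5: [135, 135, 135, 135, 135, 135, 135, 135, 135, 135, 135, 135]
t=6: [405, 405, 405, 405, 405, 405, 405, 405, 405, 405, 405, 405]
t=7: [255, 255, 255, 255, 255, 255, 255, 255, 255, 255, 255, 255]
t=8: [195, 195, 195, 195, 195, 195, 195, 195, 195, 195, 195, 195]
t=9: [375, 375, 375, 375, 375, 375, 375, 375, 375, 375, 375, 375]
t=10: [165, 165, 165, 165, 165, 165, 165, 165, 165, 165, 165, 165]

Answer: u_4(10) = 165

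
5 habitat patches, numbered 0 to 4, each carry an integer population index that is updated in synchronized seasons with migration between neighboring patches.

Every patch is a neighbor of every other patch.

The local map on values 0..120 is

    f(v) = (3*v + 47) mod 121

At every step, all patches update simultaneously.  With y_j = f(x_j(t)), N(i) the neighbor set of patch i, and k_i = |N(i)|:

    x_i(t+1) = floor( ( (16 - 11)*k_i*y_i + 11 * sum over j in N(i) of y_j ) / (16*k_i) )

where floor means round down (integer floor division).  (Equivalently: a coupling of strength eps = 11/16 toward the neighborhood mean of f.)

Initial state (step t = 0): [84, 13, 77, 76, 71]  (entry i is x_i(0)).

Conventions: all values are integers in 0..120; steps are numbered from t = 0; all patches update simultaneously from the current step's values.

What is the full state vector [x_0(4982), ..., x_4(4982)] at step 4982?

Simulating step by step:
t=0: [84, 13, 77, 76, 71]
t=1: [47, 51, 44, 44, 42]
t=2: [63, 65, 62, 62, 61]
t=3: [93, 77, 92, 92, 92]
t=4: [74, 67, 73, 73, 73]
t=5: [21, 18, 21, 21, 21]
t=6: [108, 107, 108, 108, 108]
t=7: [7, 7, 7, 7, 7]
t=8: [68, 68, 68, 68, 68]
t=9: [9, 9, 9, 9, 9]
t=10: [74, 74, 74, 74, 74]
t=11: [27, 27, 27, 27, 27]
t=12: [7, 7, 7, 7, 7]

Answer: [7, 7, 7, 7, 7]
Key observation: The state at step 7, [7, 7, 7, 7, 7], reappears at step 12: the system is in a cycle of period 5 from step 7 on.  Therefore the state at step 4982 equals the state at step 7 + ((4982 - 7) mod 5) = 7, which is [7, 7, 7, 7, 7].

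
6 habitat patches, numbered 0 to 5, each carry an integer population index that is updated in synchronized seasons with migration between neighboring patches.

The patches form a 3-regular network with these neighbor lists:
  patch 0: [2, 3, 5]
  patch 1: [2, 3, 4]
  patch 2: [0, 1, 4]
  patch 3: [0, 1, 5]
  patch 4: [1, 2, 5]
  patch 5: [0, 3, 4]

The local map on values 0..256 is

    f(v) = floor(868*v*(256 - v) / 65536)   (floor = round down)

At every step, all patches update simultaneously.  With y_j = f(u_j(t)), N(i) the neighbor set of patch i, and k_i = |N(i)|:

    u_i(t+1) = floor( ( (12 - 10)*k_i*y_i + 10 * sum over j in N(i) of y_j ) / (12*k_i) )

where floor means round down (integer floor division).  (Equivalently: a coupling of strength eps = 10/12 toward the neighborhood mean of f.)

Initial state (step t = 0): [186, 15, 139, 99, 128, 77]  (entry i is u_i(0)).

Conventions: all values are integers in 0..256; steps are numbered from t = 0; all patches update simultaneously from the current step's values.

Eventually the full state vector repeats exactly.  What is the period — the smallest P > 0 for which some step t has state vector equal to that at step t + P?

Simulating step by step:
t=0: [186, 15, 139, 99, 128, 77]
t=1: [195, 184, 156, 145, 159, 195]
t=2: [186, 202, 183, 171, 183, 185]
t=3: [178, 175, 166, 167, 166, 178]
t=4: [190, 195, 190, 186, 190, 190]
t=5: [167, 166, 163, 164, 163, 167]
t=6: [197, 199, 198, 196, 198, 197]
t=7: [153, 152, 151, 152, 151, 153]
t=8: [208, 209, 208, 208, 208, 208]
t=9: [132, 131, 131, 131, 131, 132]
t=10: [216, 216, 216, 216, 216, 216]
t=11: [114, 114, 114, 114, 114, 114]
t=12: [214, 214, 214, 214, 214, 214]
t=13: [119, 119, 119, 119, 119, 119]
t=14: [215, 215, 215, 215, 215, 215]
t=15: [116, 116, 116, 116, 116, 116]
t=16: [215, 215, 215, 215, 215, 215]

Answer: 2
Key observation: The state at step 14, [215, 215, 215, 215, 215, 215], reappears at step 16 — and no state repeats earlier — so the cycle the system enters has period 2.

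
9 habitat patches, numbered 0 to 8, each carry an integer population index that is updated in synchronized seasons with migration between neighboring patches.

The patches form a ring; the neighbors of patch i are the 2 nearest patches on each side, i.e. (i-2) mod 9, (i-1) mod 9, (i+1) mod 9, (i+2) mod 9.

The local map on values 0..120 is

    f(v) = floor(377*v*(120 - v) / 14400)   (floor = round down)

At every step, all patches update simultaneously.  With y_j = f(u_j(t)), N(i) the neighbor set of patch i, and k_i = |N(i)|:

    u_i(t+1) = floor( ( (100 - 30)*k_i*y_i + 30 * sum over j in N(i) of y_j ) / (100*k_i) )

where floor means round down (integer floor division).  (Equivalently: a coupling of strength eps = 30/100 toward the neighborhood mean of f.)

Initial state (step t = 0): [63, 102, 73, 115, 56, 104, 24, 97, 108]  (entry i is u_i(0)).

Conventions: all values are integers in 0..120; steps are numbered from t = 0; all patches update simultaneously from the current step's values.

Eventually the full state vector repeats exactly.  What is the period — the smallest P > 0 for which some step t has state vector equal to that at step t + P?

Answer: 2
Key observation: The state at step 18, [92, 92, 92, 92, 92, 92, 92, 92, 92], reappears at step 20 — and no state repeats earlier — so the cycle the system enters has period 2.

Derivation:
t=0: [63, 102, 73, 115, 56, 104, 24, 97, 108]
t=1: [82, 50, 81, 30, 80, 47, 59, 57, 42]
t=2: [83, 87, 81, 74, 83, 87, 92, 91, 86]
t=3: [78, 77, 81, 85, 79, 75, 69, 70, 75]
t=4: [85, 85, 82, 79, 84, 87, 90, 90, 88]
t=5: [76, 77, 80, 82, 78, 75, 71, 71, 73]
t=6: [87, 85, 83, 82, 85, 87, 90, 90, 88]
t=7: [75, 77, 79, 79, 76, 74, 71, 70, 73]
t=8: [87, 86, 84, 84, 87, 88, 90, 90, 89]
t=9: [74, 76, 78, 78, 75, 73, 70, 70, 72]
t=10: [88, 87, 85, 85, 87, 88, 90, 90, 89]
t=11: [73, 74, 76, 76, 74, 73, 70, 70, 72]
t=12: [89, 88, 87, 87, 88, 89, 90, 90, 90]
t=13: [72, 73, 74, 74, 73, 72, 70, 70, 70]
t=14: [90, 89, 89, 89, 89, 90, 90, 90, 90]
t=15: [70, 71, 71, 71, 71, 70, 70, 70, 70]
t=16: [91, 91, 91, 91, 91, 91, 91, 91, 91]
t=17: [69, 69, 69, 69, 69, 69, 69, 69, 69]
t=18: [92, 92, 92, 92, 92, 92, 92, 92, 92]
t=19: [67, 67, 67, 67, 67, 67, 67, 67, 67]
t=20: [92, 92, 92, 92, 92, 92, 92, 92, 92]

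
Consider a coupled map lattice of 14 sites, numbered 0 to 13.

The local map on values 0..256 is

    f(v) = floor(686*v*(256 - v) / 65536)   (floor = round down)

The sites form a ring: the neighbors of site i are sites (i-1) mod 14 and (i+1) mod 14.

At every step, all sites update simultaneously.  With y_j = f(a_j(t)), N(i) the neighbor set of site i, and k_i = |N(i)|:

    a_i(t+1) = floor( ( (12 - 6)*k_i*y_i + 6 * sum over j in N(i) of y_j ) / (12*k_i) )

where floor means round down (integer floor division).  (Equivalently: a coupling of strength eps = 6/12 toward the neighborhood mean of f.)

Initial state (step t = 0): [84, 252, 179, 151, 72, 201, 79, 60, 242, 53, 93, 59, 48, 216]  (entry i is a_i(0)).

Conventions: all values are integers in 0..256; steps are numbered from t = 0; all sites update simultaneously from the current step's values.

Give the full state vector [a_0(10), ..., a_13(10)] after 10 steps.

Simulating step by step:
t=0: [84, 252, 179, 151, 72, 201, 79, 60, 242, 53, 93, 59, 48, 216]
t=1: [100, 78, 115, 153, 139, 128, 132, 106, 76, 104, 137, 126, 104, 108]
t=2: [159, 155, 161, 166, 168, 170, 169, 161, 154, 160, 169, 169, 167, 165]
t=3: [160, 161, 159, 156, 154, 153, 154, 159, 162, 159, 154, 153, 155, 157]
t=4: [160, 160, 161, 162, 163, 164, 163, 161, 160, 161, 163, 163, 163, 161]
t=5: [160, 160, 159, 159, 158, 157, 158, 159, 160, 159, 158, 158, 158, 159]
t=6: [160, 160, 160, 161, 161, 162, 161, 161, 160, 161, 161, 162, 161, 161]
t=7: [160, 160, 160, 160, 159, 159, 159, 160, 160, 160, 159, 159, 159, 160]
t=8: [160, 160, 160, 160, 160, 161, 160, 160, 160, 160, 160, 161, 160, 160]
t=9: [160, 160, 160, 160, 160, 160, 160, 160, 160, 160, 160, 160, 160, 160]
t=10: [160, 160, 160, 160, 160, 160, 160, 160, 160, 160, 160, 160, 160, 160]

Answer: [160, 160, 160, 160, 160, 160, 160, 160, 160, 160, 160, 160, 160, 160]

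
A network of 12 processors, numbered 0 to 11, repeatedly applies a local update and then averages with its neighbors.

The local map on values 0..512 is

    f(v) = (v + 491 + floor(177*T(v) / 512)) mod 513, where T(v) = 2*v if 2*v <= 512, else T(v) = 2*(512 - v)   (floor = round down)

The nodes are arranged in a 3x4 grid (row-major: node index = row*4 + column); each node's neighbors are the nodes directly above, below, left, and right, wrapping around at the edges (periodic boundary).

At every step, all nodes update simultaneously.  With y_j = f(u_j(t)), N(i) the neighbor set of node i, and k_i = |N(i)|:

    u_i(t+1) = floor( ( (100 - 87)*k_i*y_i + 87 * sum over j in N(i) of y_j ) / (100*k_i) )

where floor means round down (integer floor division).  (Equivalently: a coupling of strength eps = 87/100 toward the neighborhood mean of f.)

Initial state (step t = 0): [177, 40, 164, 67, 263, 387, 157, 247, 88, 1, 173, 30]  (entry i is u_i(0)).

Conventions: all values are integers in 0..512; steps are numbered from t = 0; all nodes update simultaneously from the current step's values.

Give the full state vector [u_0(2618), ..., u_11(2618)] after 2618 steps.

Simulating step by step:
t=0: [177, 40, 164, 67, 263, 387, 157, 247, 88, 1, 173, 30]
t=1: [182, 326, 174, 219, 325, 318, 329, 219, 279, 257, 256, 195]
t=2: [391, 360, 388, 308, 378, 427, 374, 375, 366, 421, 362, 371]
t=3: [441, 454, 441, 446, 451, 451, 450, 442, 450, 449, 450, 440]
t=4: [470, 469, 469, 467, 469, 470, 469, 469, 469, 470, 468, 468]
t=5: [476, 476, 476, 476, 476, 476, 476, 476, 476, 476, 476, 476]
t=6: [478, 478, 478, 478, 478, 478, 478, 478, 478, 478, 478, 478]
t=7: [479, 479, 479, 479, 479, 479, 479, 479, 479, 479, 479, 479]
t=8: [479, 479, 479, 479, 479, 479, 479, 479, 479, 479, 479, 479]

Answer: [479, 479, 479, 479, 479, 479, 479, 479, 479, 479, 479, 479]
Key observation: The state at step 7, [479, 479, 479, 479, 479, 479, 479, 479, 479, 479, 479, 479], reappears at step 8: the system is in a cycle of period 1 from step 7 on.  Therefore the state at step 2618 equals the state at step 7 + ((2618 - 7) mod 1) = 7, which is [479, 479, 479, 479, 479, 479, 479, 479, 479, 479, 479, 479].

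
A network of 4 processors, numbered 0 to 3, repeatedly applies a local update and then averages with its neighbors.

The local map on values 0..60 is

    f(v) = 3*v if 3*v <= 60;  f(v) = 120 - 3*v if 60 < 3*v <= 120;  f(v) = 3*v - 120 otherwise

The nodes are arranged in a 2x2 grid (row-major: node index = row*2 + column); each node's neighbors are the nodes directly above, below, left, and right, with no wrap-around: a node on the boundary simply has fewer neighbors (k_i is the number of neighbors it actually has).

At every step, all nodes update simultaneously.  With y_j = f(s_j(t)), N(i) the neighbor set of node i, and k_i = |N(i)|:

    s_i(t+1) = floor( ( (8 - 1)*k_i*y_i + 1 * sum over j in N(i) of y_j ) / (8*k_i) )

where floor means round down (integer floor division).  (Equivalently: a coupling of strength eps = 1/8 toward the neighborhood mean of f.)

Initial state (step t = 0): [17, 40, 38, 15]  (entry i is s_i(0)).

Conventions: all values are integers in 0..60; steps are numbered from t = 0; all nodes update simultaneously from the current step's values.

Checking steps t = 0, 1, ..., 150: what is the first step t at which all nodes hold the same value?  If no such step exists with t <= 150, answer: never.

Answer: 19
Key observation: Synchronization is absorbing here: once all nodes are equal they stay equal, and step 19 is the first all-equal step.

Derivation:
t=0: [17, 40, 38, 15]  (not all equal)
t=1: [45, 6, 11, 39]  (not all equal)
t=2: [16, 16, 30, 5]  (not all equal)
t=3: [46, 45, 30, 18]  (not all equal)
t=4: [18, 17, 30, 50]  (not all equal)
t=5: [52, 49, 31, 31]  (not all equal)
t=6: [34, 27, 27, 27]  (not all equal)
t=7: [20, 37, 37, 39]  (not all equal)
t=8: [53, 11, 11, 3]  (not all equal)
t=9: [38, 31, 31, 12]  (not all equal)
t=10: [8, 26, 26, 34]  (not all equal)
t=11: [26, 39, 39, 21]  (not all equal)
t=12: [37, 8, 8, 50]  (not all equal)
t=13: [10, 23, 23, 29]  (not all equal)
t=14: [32, 48, 48, 35]  (not all equal)
t=15: [24, 23, 23, 16]  (not all equal)
t=16: [48, 50, 50, 48]  (not all equal)
t=17: [24, 29, 29, 24]  (not all equal)
t=18: [46, 34, 34, 46]  (not all equal)
t=19: [18, 18, 18, 18]  (all equal)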